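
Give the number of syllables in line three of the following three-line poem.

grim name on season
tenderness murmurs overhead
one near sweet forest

Line three: one(1) + near(1) + sweet(1) + forest(2) = 5

5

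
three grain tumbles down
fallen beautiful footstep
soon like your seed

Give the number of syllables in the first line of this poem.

The first line: "three grain tumbles down": 1+1+2+1 = 5

5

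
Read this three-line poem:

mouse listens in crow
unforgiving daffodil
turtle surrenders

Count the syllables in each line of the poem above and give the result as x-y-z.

Line 1: mouse(1) + listens(2) + in(1) + crow(1) = 5
Line 2: unforgiving(4) + daffodil(3) = 7
Line 3: turtle(2) + surrenders(3) = 5

5-7-5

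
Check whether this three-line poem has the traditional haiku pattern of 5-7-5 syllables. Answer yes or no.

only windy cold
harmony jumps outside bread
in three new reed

No

Line 1: "only windy cold": 2+2+1 = 5 ✓
Line 2: "harmony jumps outside bread": 3+1+2+1 = 7 ✓
Line 3: "in three new reed": 1+1+1+1 = 4 (expected 5)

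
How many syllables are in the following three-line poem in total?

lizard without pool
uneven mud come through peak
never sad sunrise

Line 1: "lizard without pool": 2+2+1 = 5
Line 2: "uneven mud come through peak": 3+1+1+1+1 = 7
Line 3: "never sad sunrise": 2+1+2 = 5
Total: 5 + 7 + 5 = 17

17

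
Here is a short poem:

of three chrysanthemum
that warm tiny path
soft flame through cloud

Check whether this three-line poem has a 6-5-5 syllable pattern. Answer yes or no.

No

Line 1: of (1), three (1), chrysanthemum (4) → 6 ✓
Line 2: that (1), warm (1), tiny (2), path (1) → 5 ✓
Line 3: soft (1), flame (1), through (1), cloud (1) → 4 (expected 5)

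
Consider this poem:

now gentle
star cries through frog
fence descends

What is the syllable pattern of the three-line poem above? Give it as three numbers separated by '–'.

Line 1: now (1), gentle (2) → 3
Line 2: star (1), cries (1), through (1), frog (1) → 4
Line 3: fence (1), descends (2) → 3

3–4–3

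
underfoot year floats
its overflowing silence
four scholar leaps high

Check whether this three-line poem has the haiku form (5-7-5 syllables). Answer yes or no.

Yes

Line 1: "underfoot year floats": 3+1+1 = 5 ✓
Line 2: "its overflowing silence": 1+4+2 = 7 ✓
Line 3: "four scholar leaps high": 1+2+1+1 = 5 ✓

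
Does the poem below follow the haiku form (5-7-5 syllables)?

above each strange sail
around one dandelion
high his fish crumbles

Yes

Line 1: "above each strange sail": 2+1+1+1 = 5 ✓
Line 2: "around one dandelion": 2+1+4 = 7 ✓
Line 3: "high his fish crumbles": 1+1+1+2 = 5 ✓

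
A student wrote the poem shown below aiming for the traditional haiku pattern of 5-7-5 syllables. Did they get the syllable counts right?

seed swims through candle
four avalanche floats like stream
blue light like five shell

Yes

Line 1: seed(1) + swims(1) + through(1) + candle(2) = 5 ✓
Line 2: four(1) + avalanche(3) + floats(1) + like(1) + stream(1) = 7 ✓
Line 3: blue(1) + light(1) + like(1) + five(1) + shell(1) = 5 ✓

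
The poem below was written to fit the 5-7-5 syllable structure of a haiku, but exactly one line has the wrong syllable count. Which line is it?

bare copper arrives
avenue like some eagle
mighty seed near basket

Line 3

Line 1: "bare copper arrives": 1+2+2 = 5 ✓
Line 2: "avenue like some eagle": 3+1+1+2 = 7 ✓
Line 3: "mighty seed near basket": 2+1+1+2 = 6 (expected 5)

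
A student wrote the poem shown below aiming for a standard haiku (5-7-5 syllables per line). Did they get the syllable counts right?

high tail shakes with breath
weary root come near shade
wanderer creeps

Line 1: high (1), tail (1), shakes (1), with (1), breath (1) → 5 ✓
Line 2: weary (2), root (1), come (1), near (1), shade (1) → 6 (expected 7)
Line 3: wanderer (3), creeps (1) → 4 (expected 5)

No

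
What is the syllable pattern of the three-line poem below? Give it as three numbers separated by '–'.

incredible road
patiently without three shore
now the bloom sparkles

Line 1: incredible (4), road (1) → 5
Line 2: patiently (3), without (2), three (1), shore (1) → 7
Line 3: now (1), the (1), bloom (1), sparkles (2) → 5

5–7–5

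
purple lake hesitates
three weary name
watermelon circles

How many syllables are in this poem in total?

Line 1: purple (2), lake (1), hesitates (3) → 6
Line 2: three (1), weary (2), name (1) → 4
Line 3: watermelon (4), circles (2) → 6
Total: 6 + 4 + 6 = 16

16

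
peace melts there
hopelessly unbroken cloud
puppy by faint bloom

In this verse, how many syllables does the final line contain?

5

The final line: puppy(2) + by(1) + faint(1) + bloom(1) = 5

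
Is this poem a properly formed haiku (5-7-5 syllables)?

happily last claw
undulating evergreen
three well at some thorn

Yes

Line 1: happily (3), last (1), claw (1) → 5 ✓
Line 2: undulating (4), evergreen (3) → 7 ✓
Line 3: three (1), well (1), at (1), some (1), thorn (1) → 5 ✓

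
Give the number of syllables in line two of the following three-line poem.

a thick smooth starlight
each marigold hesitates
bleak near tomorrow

Line two: "each marigold hesitates": 1+3+3 = 7

7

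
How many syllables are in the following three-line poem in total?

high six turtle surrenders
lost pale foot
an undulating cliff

16

Line 1: "high six turtle surrenders": 1+1+2+3 = 7
Line 2: "lost pale foot": 1+1+1 = 3
Line 3: "an undulating cliff": 1+4+1 = 6
Total: 7 + 3 + 6 = 16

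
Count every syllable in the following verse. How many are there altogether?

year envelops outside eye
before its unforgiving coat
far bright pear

18

Line 1: year (1), envelops (3), outside (2), eye (1) → 7
Line 2: before (2), its (1), unforgiving (4), coat (1) → 8
Line 3: far (1), bright (1), pear (1) → 3
Total: 7 + 8 + 3 = 18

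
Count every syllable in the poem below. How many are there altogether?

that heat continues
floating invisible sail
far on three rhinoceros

19

Line 1: "that heat continues": 1+1+3 = 5
Line 2: "floating invisible sail": 2+4+1 = 7
Line 3: "far on three rhinoceros": 1+1+1+4 = 7
Total: 5 + 7 + 7 = 19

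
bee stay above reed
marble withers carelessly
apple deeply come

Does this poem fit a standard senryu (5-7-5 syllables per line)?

Yes

Line 1: bee(1) + stay(1) + above(2) + reed(1) = 5 ✓
Line 2: marble(2) + withers(2) + carelessly(3) = 7 ✓
Line 3: apple(2) + deeply(2) + come(1) = 5 ✓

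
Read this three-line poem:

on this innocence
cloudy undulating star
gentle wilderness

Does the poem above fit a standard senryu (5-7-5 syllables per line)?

Yes

Line 1: "on this innocence": 1+1+3 = 5 ✓
Line 2: "cloudy undulating star": 2+4+1 = 7 ✓
Line 3: "gentle wilderness": 2+3 = 5 ✓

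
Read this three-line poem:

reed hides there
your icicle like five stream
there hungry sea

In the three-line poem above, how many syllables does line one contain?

3

Line one: "reed hides there": 1+1+1 = 3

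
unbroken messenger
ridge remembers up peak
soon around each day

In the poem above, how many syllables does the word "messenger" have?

3

"messenger" has 3 syllables.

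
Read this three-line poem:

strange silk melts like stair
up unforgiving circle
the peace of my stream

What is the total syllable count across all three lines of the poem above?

Line 1: strange (1), silk (1), melts (1), like (1), stair (1) → 5
Line 2: up (1), unforgiving (4), circle (2) → 7
Line 3: the (1), peace (1), of (1), my (1), stream (1) → 5
Total: 5 + 7 + 5 = 17

17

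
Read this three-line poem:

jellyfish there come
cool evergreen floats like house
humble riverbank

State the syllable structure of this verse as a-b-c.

5-7-5

Line 1: "jellyfish there come": 3+1+1 = 5
Line 2: "cool evergreen floats like house": 1+3+1+1+1 = 7
Line 3: "humble riverbank": 2+3 = 5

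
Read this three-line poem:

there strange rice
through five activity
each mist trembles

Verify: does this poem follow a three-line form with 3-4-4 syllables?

Line 1: there (1), strange (1), rice (1) → 3 ✓
Line 2: through (1), five (1), activity (4) → 6 (expected 4)
Line 3: each (1), mist (1), trembles (2) → 4 ✓

No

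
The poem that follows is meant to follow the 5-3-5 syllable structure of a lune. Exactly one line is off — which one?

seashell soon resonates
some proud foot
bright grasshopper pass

Line 1: seashell (2), soon (1), resonates (3) → 6 (expected 5)
Line 2: some (1), proud (1), foot (1) → 3 ✓
Line 3: bright (1), grasshopper (3), pass (1) → 5 ✓

The first line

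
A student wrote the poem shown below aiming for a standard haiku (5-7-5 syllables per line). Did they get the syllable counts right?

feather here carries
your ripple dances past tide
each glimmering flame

Line 1: "feather here carries": 2+1+2 = 5 ✓
Line 2: "your ripple dances past tide": 1+2+2+1+1 = 7 ✓
Line 3: "each glimmering flame": 1+3+1 = 5 ✓

Yes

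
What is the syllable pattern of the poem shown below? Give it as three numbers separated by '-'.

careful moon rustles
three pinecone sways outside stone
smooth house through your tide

5-7-5

Line 1: careful(2) + moon(1) + rustles(2) = 5
Line 2: three(1) + pinecone(2) + sways(1) + outside(2) + stone(1) = 7
Line 3: smooth(1) + house(1) + through(1) + your(1) + tide(1) = 5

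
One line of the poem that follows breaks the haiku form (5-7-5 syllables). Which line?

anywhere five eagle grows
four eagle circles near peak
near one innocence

The first line

Line 1: anywhere(3) + five(1) + eagle(2) + grows(1) = 7 (expected 5)
Line 2: four(1) + eagle(2) + circles(2) + near(1) + peak(1) = 7 ✓
Line 3: near(1) + one(1) + innocence(3) = 5 ✓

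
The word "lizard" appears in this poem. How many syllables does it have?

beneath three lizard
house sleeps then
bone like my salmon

2

"lizard" has 2 syllables.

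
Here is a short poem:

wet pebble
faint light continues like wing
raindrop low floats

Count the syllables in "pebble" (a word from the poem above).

"pebble" has 2 syllables.

2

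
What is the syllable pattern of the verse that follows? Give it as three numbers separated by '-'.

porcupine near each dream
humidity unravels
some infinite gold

6-7-5

Line 1: "porcupine near each dream": 3+1+1+1 = 6
Line 2: "humidity unravels": 4+3 = 7
Line 3: "some infinite gold": 1+3+1 = 5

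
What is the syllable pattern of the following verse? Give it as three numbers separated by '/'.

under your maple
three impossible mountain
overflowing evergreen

5/7/7

Line 1: under (2), your (1), maple (2) → 5
Line 2: three (1), impossible (4), mountain (2) → 7
Line 3: overflowing (4), evergreen (3) → 7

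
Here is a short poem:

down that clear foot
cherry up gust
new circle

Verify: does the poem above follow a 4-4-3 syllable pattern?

Line 1: down (1), that (1), clear (1), foot (1) → 4 ✓
Line 2: cherry (2), up (1), gust (1) → 4 ✓
Line 3: new (1), circle (2) → 3 ✓

Yes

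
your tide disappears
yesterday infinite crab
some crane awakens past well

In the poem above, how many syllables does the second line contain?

The second line: "yesterday infinite crab": 3+3+1 = 7

7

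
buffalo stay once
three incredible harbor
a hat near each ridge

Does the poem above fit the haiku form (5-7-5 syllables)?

Line 1: buffalo(3) + stay(1) + once(1) = 5 ✓
Line 2: three(1) + incredible(4) + harbor(2) = 7 ✓
Line 3: a(1) + hat(1) + near(1) + each(1) + ridge(1) = 5 ✓

Yes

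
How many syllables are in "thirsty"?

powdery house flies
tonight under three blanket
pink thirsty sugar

2

"thirsty" has 2 syllables.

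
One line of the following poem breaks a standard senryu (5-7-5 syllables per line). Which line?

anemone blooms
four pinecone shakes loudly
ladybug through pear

Line 2

Line 1: anemone (4), blooms (1) → 5 ✓
Line 2: four (1), pinecone (2), shakes (1), loudly (2) → 6 (expected 7)
Line 3: ladybug (3), through (1), pear (1) → 5 ✓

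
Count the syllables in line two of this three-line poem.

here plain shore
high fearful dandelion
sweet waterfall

Line two: high(1) + fearful(2) + dandelion(4) = 7

7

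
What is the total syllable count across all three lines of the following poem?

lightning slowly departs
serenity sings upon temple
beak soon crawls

18

Line 1: lightning (2), slowly (2), departs (2) → 6
Line 2: serenity (4), sings (1), upon (2), temple (2) → 9
Line 3: beak (1), soon (1), crawls (1) → 3
Total: 6 + 9 + 3 = 18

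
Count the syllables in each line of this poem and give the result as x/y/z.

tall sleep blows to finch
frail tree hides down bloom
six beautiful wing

Line 1: tall(1) + sleep(1) + blows(1) + to(1) + finch(1) = 5
Line 2: frail(1) + tree(1) + hides(1) + down(1) + bloom(1) = 5
Line 3: six(1) + beautiful(3) + wing(1) = 5

5/5/5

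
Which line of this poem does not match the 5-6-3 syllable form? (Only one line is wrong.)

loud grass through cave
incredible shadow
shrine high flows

The first line

Line 1: loud(1) + grass(1) + through(1) + cave(1) = 4 (expected 5)
Line 2: incredible(4) + shadow(2) = 6 ✓
Line 3: shrine(1) + high(1) + flows(1) = 3 ✓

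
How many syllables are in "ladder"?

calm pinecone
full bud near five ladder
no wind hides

2

"ladder" has 2 syllables.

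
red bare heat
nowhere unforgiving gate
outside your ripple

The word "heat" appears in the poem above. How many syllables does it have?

1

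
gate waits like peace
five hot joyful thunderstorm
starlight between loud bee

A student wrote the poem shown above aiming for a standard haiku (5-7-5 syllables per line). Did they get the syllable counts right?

Line 1: "gate waits like peace": 1+1+1+1 = 4 (expected 5)
Line 2: "five hot joyful thunderstorm": 1+1+2+3 = 7 ✓
Line 3: "starlight between loud bee": 2+2+1+1 = 6 (expected 5)

No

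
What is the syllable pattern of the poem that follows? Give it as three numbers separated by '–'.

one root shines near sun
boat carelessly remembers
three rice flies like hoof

Line 1: one(1) + root(1) + shines(1) + near(1) + sun(1) = 5
Line 2: boat(1) + carelessly(3) + remembers(3) = 7
Line 3: three(1) + rice(1) + flies(1) + like(1) + hoof(1) = 5

5–7–5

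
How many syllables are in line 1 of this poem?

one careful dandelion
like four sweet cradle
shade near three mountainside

7

Line 1: one(1) + careful(2) + dandelion(4) = 7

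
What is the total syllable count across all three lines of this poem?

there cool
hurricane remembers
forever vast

Line 1: there (1), cool (1) → 2
Line 2: hurricane (3), remembers (3) → 6
Line 3: forever (3), vast (1) → 4
Total: 2 + 6 + 4 = 12

12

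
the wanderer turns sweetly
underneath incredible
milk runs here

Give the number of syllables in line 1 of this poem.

7

Line 1: "the wanderer turns sweetly": 1+3+1+2 = 7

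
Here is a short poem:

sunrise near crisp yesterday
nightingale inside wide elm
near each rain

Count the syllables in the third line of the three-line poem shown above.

3

The third line: near(1) + each(1) + rain(1) = 3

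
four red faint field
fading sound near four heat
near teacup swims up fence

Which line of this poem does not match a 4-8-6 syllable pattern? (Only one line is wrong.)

Line 1: "four red faint field": 1+1+1+1 = 4 ✓
Line 2: "fading sound near four heat": 2+1+1+1+1 = 6 (expected 8)
Line 3: "near teacup swims up fence": 1+2+1+1+1 = 6 ✓

Line 2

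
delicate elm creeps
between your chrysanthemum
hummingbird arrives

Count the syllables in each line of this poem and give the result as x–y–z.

5–7–5

Line 1: delicate (3), elm (1), creeps (1) → 5
Line 2: between (2), your (1), chrysanthemum (4) → 7
Line 3: hummingbird (3), arrives (2) → 5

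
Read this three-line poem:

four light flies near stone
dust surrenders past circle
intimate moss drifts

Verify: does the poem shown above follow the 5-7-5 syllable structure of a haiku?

Line 1: "four light flies near stone": 1+1+1+1+1 = 5 ✓
Line 2: "dust surrenders past circle": 1+3+1+2 = 7 ✓
Line 3: "intimate moss drifts": 3+1+1 = 5 ✓

Yes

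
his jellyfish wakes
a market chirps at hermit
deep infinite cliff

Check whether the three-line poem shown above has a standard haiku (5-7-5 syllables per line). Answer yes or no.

Line 1: his (1), jellyfish (3), wakes (1) → 5 ✓
Line 2: a (1), market (2), chirps (1), at (1), hermit (2) → 7 ✓
Line 3: deep (1), infinite (3), cliff (1) → 5 ✓

Yes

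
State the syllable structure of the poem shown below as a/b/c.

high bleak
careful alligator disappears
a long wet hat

Line 1: high (1), bleak (1) → 2
Line 2: careful (2), alligator (4), disappears (3) → 9
Line 3: a (1), long (1), wet (1), hat (1) → 4

2/9/4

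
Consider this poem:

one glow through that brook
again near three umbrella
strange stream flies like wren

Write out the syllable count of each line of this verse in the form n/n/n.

Line 1: one(1) + glow(1) + through(1) + that(1) + brook(1) = 5
Line 2: again(2) + near(1) + three(1) + umbrella(3) = 7
Line 3: strange(1) + stream(1) + flies(1) + like(1) + wren(1) = 5

5/7/5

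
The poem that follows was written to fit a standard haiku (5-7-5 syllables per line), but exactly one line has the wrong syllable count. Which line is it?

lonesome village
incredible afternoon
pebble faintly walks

The first line

Line 1: "lonesome village": 2+2 = 4 (expected 5)
Line 2: "incredible afternoon": 4+3 = 7 ✓
Line 3: "pebble faintly walks": 2+2+1 = 5 ✓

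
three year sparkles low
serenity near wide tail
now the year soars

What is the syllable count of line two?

Line two: serenity(4) + near(1) + wide(1) + tail(1) = 7

7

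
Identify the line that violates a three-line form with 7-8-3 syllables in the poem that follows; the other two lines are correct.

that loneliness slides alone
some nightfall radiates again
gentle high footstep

Line 1: "that loneliness slides alone": 1+3+1+2 = 7 ✓
Line 2: "some nightfall radiates again": 1+2+3+2 = 8 ✓
Line 3: "gentle high footstep": 2+1+2 = 5 (expected 3)

The third line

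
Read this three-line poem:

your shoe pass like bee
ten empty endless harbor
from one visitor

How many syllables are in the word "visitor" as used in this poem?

3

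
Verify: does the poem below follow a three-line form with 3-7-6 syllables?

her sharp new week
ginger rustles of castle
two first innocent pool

No

Line 1: her (1), sharp (1), new (1), week (1) → 4 (expected 3)
Line 2: ginger (2), rustles (2), of (1), castle (2) → 7 ✓
Line 3: two (1), first (1), innocent (3), pool (1) → 6 ✓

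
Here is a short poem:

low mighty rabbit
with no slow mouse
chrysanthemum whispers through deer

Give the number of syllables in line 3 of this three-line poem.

Line 3: chrysanthemum(4) + whispers(2) + through(1) + deer(1) = 8

8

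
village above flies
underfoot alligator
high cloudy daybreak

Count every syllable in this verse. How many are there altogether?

17

Line 1: "village above flies": 2+2+1 = 5
Line 2: "underfoot alligator": 3+4 = 7
Line 3: "high cloudy daybreak": 1+2+2 = 5
Total: 5 + 7 + 5 = 17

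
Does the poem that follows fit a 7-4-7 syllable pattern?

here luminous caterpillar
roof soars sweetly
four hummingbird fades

No

Line 1: here(1) + luminous(3) + caterpillar(4) = 8 (expected 7)
Line 2: roof(1) + soars(1) + sweetly(2) = 4 ✓
Line 3: four(1) + hummingbird(3) + fades(1) = 5 (expected 7)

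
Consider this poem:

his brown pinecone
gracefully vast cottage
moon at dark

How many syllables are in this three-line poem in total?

13

Line 1: "his brown pinecone": 1+1+2 = 4
Line 2: "gracefully vast cottage": 3+1+2 = 6
Line 3: "moon at dark": 1+1+1 = 3
Total: 4 + 6 + 3 = 13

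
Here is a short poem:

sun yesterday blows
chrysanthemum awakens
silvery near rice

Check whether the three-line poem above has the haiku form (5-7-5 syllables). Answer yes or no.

Line 1: sun (1), yesterday (3), blows (1) → 5 ✓
Line 2: chrysanthemum (4), awakens (3) → 7 ✓
Line 3: silvery (3), near (1), rice (1) → 5 ✓

Yes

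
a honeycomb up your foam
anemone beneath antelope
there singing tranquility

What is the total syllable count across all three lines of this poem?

Line 1: "a honeycomb up your foam": 1+3+1+1+1 = 7
Line 2: "anemone beneath antelope": 4+2+3 = 9
Line 3: "there singing tranquility": 1+2+4 = 7
Total: 7 + 9 + 7 = 23

23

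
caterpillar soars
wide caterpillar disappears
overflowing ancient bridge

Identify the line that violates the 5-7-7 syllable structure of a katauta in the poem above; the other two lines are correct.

Line 2

Line 1: "caterpillar soars": 4+1 = 5 ✓
Line 2: "wide caterpillar disappears": 1+4+3 = 8 (expected 7)
Line 3: "overflowing ancient bridge": 4+2+1 = 7 ✓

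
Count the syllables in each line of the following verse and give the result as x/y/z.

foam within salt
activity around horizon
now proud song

4/9/3

Line 1: foam (1), within (2), salt (1) → 4
Line 2: activity (4), around (2), horizon (3) → 9
Line 3: now (1), proud (1), song (1) → 3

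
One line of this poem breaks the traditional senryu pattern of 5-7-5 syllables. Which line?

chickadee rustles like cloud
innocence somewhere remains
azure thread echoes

Line 1: "chickadee rustles like cloud": 3+2+1+1 = 7 (expected 5)
Line 2: "innocence somewhere remains": 3+2+2 = 7 ✓
Line 3: "azure thread echoes": 2+1+2 = 5 ✓

Line 1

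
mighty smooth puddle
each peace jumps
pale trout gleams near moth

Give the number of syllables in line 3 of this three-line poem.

5

Line 3: pale (1), trout (1), gleams (1), near (1), moth (1) → 5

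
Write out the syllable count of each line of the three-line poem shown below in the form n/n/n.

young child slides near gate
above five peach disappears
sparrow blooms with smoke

Line 1: young (1), child (1), slides (1), near (1), gate (1) → 5
Line 2: above (2), five (1), peach (1), disappears (3) → 7
Line 3: sparrow (2), blooms (1), with (1), smoke (1) → 5

5/7/5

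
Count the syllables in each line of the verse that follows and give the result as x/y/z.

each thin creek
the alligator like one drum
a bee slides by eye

3/8/5

Line 1: each (1), thin (1), creek (1) → 3
Line 2: the (1), alligator (4), like (1), one (1), drum (1) → 8
Line 3: a (1), bee (1), slides (1), by (1), eye (1) → 5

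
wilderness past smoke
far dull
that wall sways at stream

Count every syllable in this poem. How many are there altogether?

12

Line 1: wilderness (3), past (1), smoke (1) → 5
Line 2: far (1), dull (1) → 2
Line 3: that (1), wall (1), sways (1), at (1), stream (1) → 5
Total: 5 + 2 + 5 = 12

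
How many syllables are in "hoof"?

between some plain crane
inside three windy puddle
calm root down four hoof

1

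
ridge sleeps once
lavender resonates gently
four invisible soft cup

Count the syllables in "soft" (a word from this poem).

1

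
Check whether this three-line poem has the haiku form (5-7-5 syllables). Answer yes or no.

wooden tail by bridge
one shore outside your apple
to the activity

Line 1: wooden (2), tail (1), by (1), bridge (1) → 5 ✓
Line 2: one (1), shore (1), outside (2), your (1), apple (2) → 7 ✓
Line 3: to (1), the (1), activity (4) → 6 (expected 5)

No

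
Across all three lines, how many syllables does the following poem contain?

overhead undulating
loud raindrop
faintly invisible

Line 1: overhead(3) + undulating(4) = 7
Line 2: loud(1) + raindrop(2) = 3
Line 3: faintly(2) + invisible(4) = 6
Total: 7 + 3 + 6 = 16

16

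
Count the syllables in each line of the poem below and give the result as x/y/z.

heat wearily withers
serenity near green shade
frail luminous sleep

6/7/5

Line 1: heat(1) + wearily(3) + withers(2) = 6
Line 2: serenity(4) + near(1) + green(1) + shade(1) = 7
Line 3: frail(1) + luminous(3) + sleep(1) = 5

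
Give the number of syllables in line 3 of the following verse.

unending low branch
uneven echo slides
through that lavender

5

Line 3: "through that lavender": 1+1+3 = 5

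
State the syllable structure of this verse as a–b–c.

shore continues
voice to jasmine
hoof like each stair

4–4–4

Line 1: shore(1) + continues(3) = 4
Line 2: voice(1) + to(1) + jasmine(2) = 4
Line 3: hoof(1) + like(1) + each(1) + stair(1) = 4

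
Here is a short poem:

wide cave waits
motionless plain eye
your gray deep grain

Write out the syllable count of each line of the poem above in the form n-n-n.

Line 1: wide (1), cave (1), waits (1) → 3
Line 2: motionless (3), plain (1), eye (1) → 5
Line 3: your (1), gray (1), deep (1), grain (1) → 4

3-5-4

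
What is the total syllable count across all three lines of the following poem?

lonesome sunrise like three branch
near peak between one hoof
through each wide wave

Line 1: "lonesome sunrise like three branch": 2+2+1+1+1 = 7
Line 2: "near peak between one hoof": 1+1+2+1+1 = 6
Line 3: "through each wide wave": 1+1+1+1 = 4
Total: 7 + 6 + 4 = 17

17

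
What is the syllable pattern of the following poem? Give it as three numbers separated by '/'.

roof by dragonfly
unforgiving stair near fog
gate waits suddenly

5/7/5

Line 1: roof(1) + by(1) + dragonfly(3) = 5
Line 2: unforgiving(4) + stair(1) + near(1) + fog(1) = 7
Line 3: gate(1) + waits(1) + suddenly(3) = 5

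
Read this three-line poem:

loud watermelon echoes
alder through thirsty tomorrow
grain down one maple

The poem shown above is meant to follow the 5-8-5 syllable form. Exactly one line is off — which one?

Line 1: loud(1) + watermelon(4) + echoes(2) = 7 (expected 5)
Line 2: alder(2) + through(1) + thirsty(2) + tomorrow(3) = 8 ✓
Line 3: grain(1) + down(1) + one(1) + maple(2) = 5 ✓

Line 1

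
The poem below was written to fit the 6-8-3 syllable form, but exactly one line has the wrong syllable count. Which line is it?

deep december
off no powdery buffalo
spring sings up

The first line

Line 1: "deep december": 1+3 = 4 (expected 6)
Line 2: "off no powdery buffalo": 1+1+3+3 = 8 ✓
Line 3: "spring sings up": 1+1+1 = 3 ✓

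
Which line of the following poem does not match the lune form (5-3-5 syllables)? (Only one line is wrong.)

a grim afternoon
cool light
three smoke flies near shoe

The second line

Line 1: a (1), grim (1), afternoon (3) → 5 ✓
Line 2: cool (1), light (1) → 2 (expected 3)
Line 3: three (1), smoke (1), flies (1), near (1), shoe (1) → 5 ✓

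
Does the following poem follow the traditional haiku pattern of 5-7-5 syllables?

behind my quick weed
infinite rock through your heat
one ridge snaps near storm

Yes

Line 1: "behind my quick weed": 2+1+1+1 = 5 ✓
Line 2: "infinite rock through your heat": 3+1+1+1+1 = 7 ✓
Line 3: "one ridge snaps near storm": 1+1+1+1+1 = 5 ✓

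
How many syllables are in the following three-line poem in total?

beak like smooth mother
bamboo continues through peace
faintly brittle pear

Line 1: "beak like smooth mother": 1+1+1+2 = 5
Line 2: "bamboo continues through peace": 2+3+1+1 = 7
Line 3: "faintly brittle pear": 2+2+1 = 5
Total: 5 + 7 + 5 = 17

17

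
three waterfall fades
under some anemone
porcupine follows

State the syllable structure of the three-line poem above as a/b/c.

Line 1: three(1) + waterfall(3) + fades(1) = 5
Line 2: under(2) + some(1) + anemone(4) = 7
Line 3: porcupine(3) + follows(2) = 5

5/7/5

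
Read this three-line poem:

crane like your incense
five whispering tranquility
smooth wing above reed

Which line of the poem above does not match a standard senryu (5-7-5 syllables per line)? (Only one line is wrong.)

Line 1: "crane like your incense": 1+1+1+2 = 5 ✓
Line 2: "five whispering tranquility": 1+3+4 = 8 (expected 7)
Line 3: "smooth wing above reed": 1+1+2+1 = 5 ✓

Line 2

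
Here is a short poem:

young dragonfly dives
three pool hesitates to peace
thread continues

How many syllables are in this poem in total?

16

Line 1: "young dragonfly dives": 1+3+1 = 5
Line 2: "three pool hesitates to peace": 1+1+3+1+1 = 7
Line 3: "thread continues": 1+3 = 4
Total: 5 + 7 + 4 = 16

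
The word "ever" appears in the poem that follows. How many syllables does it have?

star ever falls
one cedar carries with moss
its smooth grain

2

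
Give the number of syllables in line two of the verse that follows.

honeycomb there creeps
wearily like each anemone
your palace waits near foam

9

Line two: wearily(3) + like(1) + each(1) + anemone(4) = 9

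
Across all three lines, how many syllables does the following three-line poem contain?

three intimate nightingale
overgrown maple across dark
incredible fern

Line 1: three (1), intimate (3), nightingale (3) → 7
Line 2: overgrown (3), maple (2), across (2), dark (1) → 8
Line 3: incredible (4), fern (1) → 5
Total: 7 + 8 + 5 = 20

20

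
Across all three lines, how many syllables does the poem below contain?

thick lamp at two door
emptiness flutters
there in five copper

Line 1: "thick lamp at two door": 1+1+1+1+1 = 5
Line 2: "emptiness flutters": 3+2 = 5
Line 3: "there in five copper": 1+1+1+2 = 5
Total: 5 + 5 + 5 = 15

15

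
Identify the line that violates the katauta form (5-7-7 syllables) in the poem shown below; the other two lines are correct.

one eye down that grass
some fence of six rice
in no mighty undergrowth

The second line

Line 1: one(1) + eye(1) + down(1) + that(1) + grass(1) = 5 ✓
Line 2: some(1) + fence(1) + of(1) + six(1) + rice(1) = 5 (expected 7)
Line 3: in(1) + no(1) + mighty(2) + undergrowth(3) = 7 ✓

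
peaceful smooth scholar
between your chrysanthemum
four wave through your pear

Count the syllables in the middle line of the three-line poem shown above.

7

The middle line: "between your chrysanthemum": 2+1+4 = 7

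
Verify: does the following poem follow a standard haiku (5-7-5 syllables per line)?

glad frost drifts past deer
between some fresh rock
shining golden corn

Line 1: glad(1) + frost(1) + drifts(1) + past(1) + deer(1) = 5 ✓
Line 2: between(2) + some(1) + fresh(1) + rock(1) = 5 (expected 7)
Line 3: shining(2) + golden(2) + corn(1) = 5 ✓

No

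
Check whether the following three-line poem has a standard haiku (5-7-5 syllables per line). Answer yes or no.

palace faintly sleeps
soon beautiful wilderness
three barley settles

Yes

Line 1: palace (2), faintly (2), sleeps (1) → 5 ✓
Line 2: soon (1), beautiful (3), wilderness (3) → 7 ✓
Line 3: three (1), barley (2), settles (2) → 5 ✓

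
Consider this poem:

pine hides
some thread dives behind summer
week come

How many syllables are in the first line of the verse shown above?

The first line: pine (1), hides (1) → 2

2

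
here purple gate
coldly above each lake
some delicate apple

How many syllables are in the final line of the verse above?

6

The final line: some (1), delicate (3), apple (2) → 6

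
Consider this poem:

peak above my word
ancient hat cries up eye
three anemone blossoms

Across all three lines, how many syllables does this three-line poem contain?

Line 1: peak (1), above (2), my (1), word (1) → 5
Line 2: ancient (2), hat (1), cries (1), up (1), eye (1) → 6
Line 3: three (1), anemone (4), blossoms (2) → 7
Total: 5 + 6 + 7 = 18

18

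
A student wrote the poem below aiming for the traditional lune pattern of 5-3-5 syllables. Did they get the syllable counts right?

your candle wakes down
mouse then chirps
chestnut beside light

Yes

Line 1: "your candle wakes down": 1+2+1+1 = 5 ✓
Line 2: "mouse then chirps": 1+1+1 = 3 ✓
Line 3: "chestnut beside light": 2+2+1 = 5 ✓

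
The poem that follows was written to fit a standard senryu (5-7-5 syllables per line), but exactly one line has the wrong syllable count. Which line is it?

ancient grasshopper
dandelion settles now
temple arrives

Line 3

Line 1: ancient (2), grasshopper (3) → 5 ✓
Line 2: dandelion (4), settles (2), now (1) → 7 ✓
Line 3: temple (2), arrives (2) → 4 (expected 5)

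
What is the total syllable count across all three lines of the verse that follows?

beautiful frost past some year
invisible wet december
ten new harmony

20

Line 1: beautiful (3), frost (1), past (1), some (1), year (1) → 7
Line 2: invisible (4), wet (1), december (3) → 8
Line 3: ten (1), new (1), harmony (3) → 5
Total: 7 + 8 + 5 = 20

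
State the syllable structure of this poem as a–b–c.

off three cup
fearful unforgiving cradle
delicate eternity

3–8–7

Line 1: "off three cup": 1+1+1 = 3
Line 2: "fearful unforgiving cradle": 2+4+2 = 8
Line 3: "delicate eternity": 3+4 = 7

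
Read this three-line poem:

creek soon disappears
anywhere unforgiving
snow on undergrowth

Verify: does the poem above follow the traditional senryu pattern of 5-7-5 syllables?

Line 1: "creek soon disappears": 1+1+3 = 5 ✓
Line 2: "anywhere unforgiving": 3+4 = 7 ✓
Line 3: "snow on undergrowth": 1+1+3 = 5 ✓

Yes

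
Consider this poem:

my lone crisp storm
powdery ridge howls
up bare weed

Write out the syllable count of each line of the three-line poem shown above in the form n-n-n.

4-5-3

Line 1: my (1), lone (1), crisp (1), storm (1) → 4
Line 2: powdery (3), ridge (1), howls (1) → 5
Line 3: up (1), bare (1), weed (1) → 3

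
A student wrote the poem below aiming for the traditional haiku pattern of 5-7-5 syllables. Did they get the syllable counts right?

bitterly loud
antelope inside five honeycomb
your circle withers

No

Line 1: bitterly (3), loud (1) → 4 (expected 5)
Line 2: antelope (3), inside (2), five (1), honeycomb (3) → 9 (expected 7)
Line 3: your (1), circle (2), withers (2) → 5 ✓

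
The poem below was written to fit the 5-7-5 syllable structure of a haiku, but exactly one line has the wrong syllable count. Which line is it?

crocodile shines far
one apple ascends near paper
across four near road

The second line

Line 1: "crocodile shines far": 3+1+1 = 5 ✓
Line 2: "one apple ascends near paper": 1+2+2+1+2 = 8 (expected 7)
Line 3: "across four near road": 2+1+1+1 = 5 ✓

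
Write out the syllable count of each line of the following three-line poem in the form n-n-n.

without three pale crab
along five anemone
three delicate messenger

Line 1: "without three pale crab": 2+1+1+1 = 5
Line 2: "along five anemone": 2+1+4 = 7
Line 3: "three delicate messenger": 1+3+3 = 7

5-7-7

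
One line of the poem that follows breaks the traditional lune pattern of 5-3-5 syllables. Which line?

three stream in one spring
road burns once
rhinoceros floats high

Line 3

Line 1: three(1) + stream(1) + in(1) + one(1) + spring(1) = 5 ✓
Line 2: road(1) + burns(1) + once(1) = 3 ✓
Line 3: rhinoceros(4) + floats(1) + high(1) = 6 (expected 5)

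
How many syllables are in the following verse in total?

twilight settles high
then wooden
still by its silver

Line 1: twilight (2), settles (2), high (1) → 5
Line 2: then (1), wooden (2) → 3
Line 3: still (1), by (1), its (1), silver (2) → 5
Total: 5 + 3 + 5 = 13

13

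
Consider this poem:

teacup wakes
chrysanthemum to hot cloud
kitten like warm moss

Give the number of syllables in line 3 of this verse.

5

Line 3: kitten(2) + like(1) + warm(1) + moss(1) = 5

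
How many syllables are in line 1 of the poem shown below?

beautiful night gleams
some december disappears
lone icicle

5

Line 1: beautiful (3), night (1), gleams (1) → 5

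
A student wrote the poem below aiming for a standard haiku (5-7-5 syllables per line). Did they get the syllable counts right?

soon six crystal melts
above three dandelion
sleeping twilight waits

Line 1: "soon six crystal melts": 1+1+2+1 = 5 ✓
Line 2: "above three dandelion": 2+1+4 = 7 ✓
Line 3: "sleeping twilight waits": 2+2+1 = 5 ✓

Yes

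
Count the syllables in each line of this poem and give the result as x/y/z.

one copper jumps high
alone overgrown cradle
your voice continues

Line 1: one(1) + copper(2) + jumps(1) + high(1) = 5
Line 2: alone(2) + overgrown(3) + cradle(2) = 7
Line 3: your(1) + voice(1) + continues(3) = 5

5/7/5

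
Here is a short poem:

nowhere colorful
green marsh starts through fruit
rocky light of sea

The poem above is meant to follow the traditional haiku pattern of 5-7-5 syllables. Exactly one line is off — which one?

The second line

Line 1: nowhere(2) + colorful(3) = 5 ✓
Line 2: green(1) + marsh(1) + starts(1) + through(1) + fruit(1) = 5 (expected 7)
Line 3: rocky(2) + light(1) + of(1) + sea(1) = 5 ✓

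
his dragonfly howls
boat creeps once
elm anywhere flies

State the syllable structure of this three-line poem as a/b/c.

5/3/5

Line 1: "his dragonfly howls": 1+3+1 = 5
Line 2: "boat creeps once": 1+1+1 = 3
Line 3: "elm anywhere flies": 1+3+1 = 5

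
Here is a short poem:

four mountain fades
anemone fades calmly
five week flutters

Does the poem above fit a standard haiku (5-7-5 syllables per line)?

Line 1: four (1), mountain (2), fades (1) → 4 (expected 5)
Line 2: anemone (4), fades (1), calmly (2) → 7 ✓
Line 3: five (1), week (1), flutters (2) → 4 (expected 5)

No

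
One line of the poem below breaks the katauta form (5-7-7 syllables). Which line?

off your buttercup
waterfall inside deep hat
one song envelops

Line 1: off (1), your (1), buttercup (3) → 5 ✓
Line 2: waterfall (3), inside (2), deep (1), hat (1) → 7 ✓
Line 3: one (1), song (1), envelops (3) → 5 (expected 7)

Line 3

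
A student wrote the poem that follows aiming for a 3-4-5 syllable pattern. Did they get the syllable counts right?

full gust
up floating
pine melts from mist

No

Line 1: full(1) + gust(1) = 2 (expected 3)
Line 2: up(1) + floating(2) = 3 (expected 4)
Line 3: pine(1) + melts(1) + from(1) + mist(1) = 4 (expected 5)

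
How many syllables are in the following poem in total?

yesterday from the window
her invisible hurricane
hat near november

Line 1: yesterday (3), from (1), the (1), window (2) → 7
Line 2: her (1), invisible (4), hurricane (3) → 8
Line 3: hat (1), near (1), november (3) → 5
Total: 7 + 8 + 5 = 20

20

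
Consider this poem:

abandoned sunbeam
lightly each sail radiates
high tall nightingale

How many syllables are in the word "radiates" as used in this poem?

"radiates" has 3 syllables.

3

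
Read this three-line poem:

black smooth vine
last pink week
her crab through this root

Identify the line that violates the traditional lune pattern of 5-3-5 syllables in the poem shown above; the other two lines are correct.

Line 1

Line 1: "black smooth vine": 1+1+1 = 3 (expected 5)
Line 2: "last pink week": 1+1+1 = 3 ✓
Line 3: "her crab through this root": 1+1+1+1+1 = 5 ✓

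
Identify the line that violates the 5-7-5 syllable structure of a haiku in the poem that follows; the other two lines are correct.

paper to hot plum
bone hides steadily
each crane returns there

The second line

Line 1: "paper to hot plum": 2+1+1+1 = 5 ✓
Line 2: "bone hides steadily": 1+1+3 = 5 (expected 7)
Line 3: "each crane returns there": 1+1+2+1 = 5 ✓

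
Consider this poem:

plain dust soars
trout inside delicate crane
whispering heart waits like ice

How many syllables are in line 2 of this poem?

7

Line 2: trout (1), inside (2), delicate (3), crane (1) → 7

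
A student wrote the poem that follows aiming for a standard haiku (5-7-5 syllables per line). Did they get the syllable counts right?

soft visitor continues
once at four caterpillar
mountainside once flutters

Line 1: soft(1) + visitor(3) + continues(3) = 7 (expected 5)
Line 2: once(1) + at(1) + four(1) + caterpillar(4) = 7 ✓
Line 3: mountainside(3) + once(1) + flutters(2) = 6 (expected 5)

No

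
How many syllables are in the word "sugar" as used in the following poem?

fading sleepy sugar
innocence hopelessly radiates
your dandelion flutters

2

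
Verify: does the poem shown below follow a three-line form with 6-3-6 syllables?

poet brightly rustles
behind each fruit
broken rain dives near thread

Line 1: poet(2) + brightly(2) + rustles(2) = 6 ✓
Line 2: behind(2) + each(1) + fruit(1) = 4 (expected 3)
Line 3: broken(2) + rain(1) + dives(1) + near(1) + thread(1) = 6 ✓

No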